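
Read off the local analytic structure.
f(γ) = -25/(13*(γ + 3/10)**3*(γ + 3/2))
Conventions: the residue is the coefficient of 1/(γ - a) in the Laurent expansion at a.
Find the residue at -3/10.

The residue is -3125/2808.

At the order-3 pole -3/10 set g(γ) = (γ - (-3/10))^3*f(γ) = -25/(13*(γ + 3/2)).
Order-3 pole: residue = g''(a)/2; g''(-3/10) = -3125/1404, so the residue is -3125/2808.


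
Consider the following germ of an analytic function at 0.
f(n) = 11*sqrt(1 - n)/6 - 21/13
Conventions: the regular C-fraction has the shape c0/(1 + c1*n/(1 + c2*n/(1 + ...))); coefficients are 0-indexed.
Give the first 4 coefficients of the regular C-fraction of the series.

Taylor coefficients (expand at 0): a_0 = 17/78, a_1 = -11/12, a_2 = -11/48, a_3 = -11/96.
c0 = a_0 = 17/78. Peel one level at a time: if S = 1 + c*n/S' with S'(0) = 1, then c is the n-coefficient of S and S' = c*n/(S - 1).
S_1 = c0/f = 1 + (143/34)*n + (43329/2312)*n^2 + ...; c1 = 143/34.
S_2 = c1*n/(S_1 - 1) = 1 + (-303/68)*n + (-1/16)*n^2 + ...; c2 = -303/68.
S_3 = c2*n/(S_2 - 1) = 1 + (-17/1212)*n + ...; c3 = -17/1212.

The regular C-fraction coefficients are [17/78, 143/34, -303/68, -17/1212].


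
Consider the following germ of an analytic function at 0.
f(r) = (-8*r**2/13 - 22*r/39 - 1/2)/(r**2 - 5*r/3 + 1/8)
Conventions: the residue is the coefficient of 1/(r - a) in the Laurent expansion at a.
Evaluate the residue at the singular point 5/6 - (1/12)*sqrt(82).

The factor r**2 - 5*r/3 + 1/8 splits as (r - a)(r - a') with a = 5/6 - (1/12)*sqrt(82), a' = 5/6 + (1/12)*sqrt(82). At the order-1 pole a set g(r) = (r - a)*f(r) = [-8*r**2/13 - 22*r/39 - 1/2] / (r - a').
Simple pole: residue = g(a) at a = 5/6 - (1/12)*sqrt(82), which is -31/39 + (409/3198)*sqrt(82).

The residue is -31/39 + (409/3198)*sqrt(82).


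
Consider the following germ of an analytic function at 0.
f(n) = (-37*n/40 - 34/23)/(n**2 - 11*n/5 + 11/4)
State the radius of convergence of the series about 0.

Denominator factor (n**2 - 11*n/5 + 11/4): discriminant -154/25, complex-conjugate roots (11/10) + ((1/10)*sqrt(154))*i and (11/10) - ((1/10)*sqrt(154))*i; poles of order 1, moduli (1/2)*sqrt(11) and (1/2)*sqrt(11).
The radius of convergence is the smallest modulus among the singular points: (1/2)*sqrt(11).

The radius of convergence is (1/2)*sqrt(11).


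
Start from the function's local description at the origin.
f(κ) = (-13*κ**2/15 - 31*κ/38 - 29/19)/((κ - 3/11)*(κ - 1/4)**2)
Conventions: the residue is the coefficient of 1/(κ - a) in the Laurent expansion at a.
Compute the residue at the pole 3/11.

At the order-1 pole 3/11 set g(κ) = (κ - (3/11))*f(κ) = (-13*κ**2/15 - 31*κ/38 - 29/19)/(κ - 1/4)**2.
Simple pole: residue = g(a) at a = 3/11, which is -333496/95.

The residue is -333496/95.


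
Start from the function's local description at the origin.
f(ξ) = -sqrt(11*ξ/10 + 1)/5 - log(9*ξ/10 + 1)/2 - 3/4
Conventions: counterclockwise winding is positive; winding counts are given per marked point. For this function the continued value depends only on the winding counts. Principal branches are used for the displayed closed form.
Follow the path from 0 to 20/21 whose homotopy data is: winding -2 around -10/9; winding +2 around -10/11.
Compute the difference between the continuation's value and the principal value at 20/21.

Continued minus principal equals (2)*pi*i.

The rational part is single-valued and drops out of the difference; each branch term changes only by its own monodromy.
(-1/5)*sqrt(1 - ξ/(-10/11)): winding +2 is even, the square root returns to the same sheet, contribution 0.
(-1/2)*log(1 - ξ/(-10/9)): each positive loop around -10/9 adds 2*pi*i to the log, so winding -2 contributes (-1/2)*(-2)*2*pi*i = (2)*pi*i.
Summing the contributions at ξ = 20/21 gives (2)*pi*i.


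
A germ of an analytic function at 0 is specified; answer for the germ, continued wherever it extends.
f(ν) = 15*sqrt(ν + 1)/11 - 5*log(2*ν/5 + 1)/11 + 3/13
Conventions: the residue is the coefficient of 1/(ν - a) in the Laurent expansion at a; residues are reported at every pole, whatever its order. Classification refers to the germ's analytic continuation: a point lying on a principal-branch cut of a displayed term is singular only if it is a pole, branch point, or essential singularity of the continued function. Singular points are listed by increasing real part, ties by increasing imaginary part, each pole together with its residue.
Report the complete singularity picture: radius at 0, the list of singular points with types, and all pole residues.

Radius of convergence at 0: 1.
At -5/2: a logarithmic branch point.
At -1: an algebraic (square-root) branch point.

Branch term (-5/11)*log(1 - ν/(-5/2)): its argument vanishes at ν = -5/2, a logarithmic branch point, modulus 5/2.
Branch term (15/11)*sqrt(1 - ν/(-1)): its argument vanishes at ν = -1, a square-root branch point, modulus 1.
The radius of convergence is the smallest modulus among the singular points: 1.
List the singular points by increasing real part (a conjugate pair: the negative imaginary part first).


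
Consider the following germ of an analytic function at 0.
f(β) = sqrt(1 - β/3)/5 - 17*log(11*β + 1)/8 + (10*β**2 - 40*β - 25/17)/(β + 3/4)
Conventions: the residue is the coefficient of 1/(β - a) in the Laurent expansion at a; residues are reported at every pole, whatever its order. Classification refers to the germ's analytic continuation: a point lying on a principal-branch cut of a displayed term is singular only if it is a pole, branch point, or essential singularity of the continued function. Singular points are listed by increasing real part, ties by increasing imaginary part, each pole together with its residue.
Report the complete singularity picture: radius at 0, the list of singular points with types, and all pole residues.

Denominator factor (β + 3/4): pole of order 1 at -3/4, modulus 3/4.
Branch term (1/5)*sqrt(1 - β/(3)): its argument vanishes at β = 3, a square-root branch point, modulus 3.
Branch term (-17/8)*log(1 - β/(-1/11)): its argument vanishes at β = -1/11, a logarithmic branch point, modulus 1/11.
The radius of convergence is the smallest modulus among the singular points: 1/11.
The branch terms are analytic at -3/4 and contribute nothing to the residue; only the rational part matters.
At the order-1 pole -3/4 set g(β) = (β - (-3/4))*(rational part) = 10*β**2 - 40*β - 25/17.
Simple pole: residue = g(a) at a = -3/4, which is 4645/136.
List the singular points by increasing real part (a conjugate pair: the negative imaginary part first).

Radius of convergence at 0: 1/11.
At -3/4: a pole of order 1; residue 4645/136.
At -1/11: a logarithmic branch point.
At 3: an algebraic (square-root) branch point.


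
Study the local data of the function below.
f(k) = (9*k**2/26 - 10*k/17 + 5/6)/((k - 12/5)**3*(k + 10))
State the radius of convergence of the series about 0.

The radius of convergence is 12/5.

Denominator factor (k - 12/5)^3: pole of order 3 at 12/5, modulus 12/5.
Denominator factor (k + 10): pole of order 1 at -10, modulus 10.
The radius of convergence is the smallest modulus among the singular points: 12/5.


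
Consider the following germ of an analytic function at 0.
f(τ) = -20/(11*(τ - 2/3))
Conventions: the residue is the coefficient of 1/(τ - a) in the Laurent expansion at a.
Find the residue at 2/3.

The residue is -20/11.

At the order-1 pole 2/3 set g(τ) = (τ - (2/3))*f(τ) = -20/11.
Simple pole: residue = g(a) at a = 2/3, which is -20/11.


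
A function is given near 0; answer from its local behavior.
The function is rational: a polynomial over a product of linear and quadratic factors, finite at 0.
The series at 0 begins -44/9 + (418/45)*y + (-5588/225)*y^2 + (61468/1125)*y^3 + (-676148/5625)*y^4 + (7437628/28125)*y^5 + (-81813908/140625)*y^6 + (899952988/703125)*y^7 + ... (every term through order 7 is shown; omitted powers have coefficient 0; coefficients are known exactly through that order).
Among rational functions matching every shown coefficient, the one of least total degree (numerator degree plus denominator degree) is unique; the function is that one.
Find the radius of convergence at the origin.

No rational of total degree below 3 reproduces all 8 coefficients; solving the [2/1] Pade equations on them gives f(y) = (-2*y**2 - 2*y/3 - 20/9)/(y + 5/11), whose expansion matches every shown term.
Denominator factor (y + 5/11): pole of order 1 at -5/11, modulus 5/11.
The radius of convergence is the smallest modulus among the singular points: 5/11.

The radius of convergence is 5/11.


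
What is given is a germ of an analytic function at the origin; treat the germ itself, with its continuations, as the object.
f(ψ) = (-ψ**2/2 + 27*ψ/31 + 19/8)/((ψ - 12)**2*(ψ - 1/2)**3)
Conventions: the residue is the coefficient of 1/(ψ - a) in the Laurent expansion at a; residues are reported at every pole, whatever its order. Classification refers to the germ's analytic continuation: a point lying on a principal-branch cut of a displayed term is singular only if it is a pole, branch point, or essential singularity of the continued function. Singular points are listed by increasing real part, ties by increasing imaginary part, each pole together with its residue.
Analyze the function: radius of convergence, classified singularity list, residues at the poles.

Denominator factor (ψ - 12)^2: pole of order 2 at 12, modulus 12.
Denominator factor (ψ - 1/2)^3: pole of order 3 at 1/2, modulus 1/2.
The radius of convergence is the smallest modulus among the singular points: 1/2.
At the order-3 pole 1/2 set g(ψ) = (ψ - (1/2))^3*f(ψ) = (-ψ**2/2 + 27*ψ/31 + 19/8)/(ψ - 12)**2.
Order-3 pole: residue = g''(a)/2; g''(1/2) = -49140/8675071, so the residue is -24570/8675071.
At the order-2 pole 12 set g(ψ) = (ψ - (12))^2*f(ψ) = (-ψ**2/2 + 27*ψ/31 + 19/8)/(ψ - 1/2)**3.
Order-2 pole: residue = g'(a); g'(12) = 24570/8675071, so the residue is 24570/8675071.
List the singular points by increasing real part (a conjugate pair: the negative imaginary part first).

Radius of convergence at 0: 1/2.
At 1/2: a pole of order 3; residue -24570/8675071.
At 12: a pole of order 2; residue 24570/8675071.


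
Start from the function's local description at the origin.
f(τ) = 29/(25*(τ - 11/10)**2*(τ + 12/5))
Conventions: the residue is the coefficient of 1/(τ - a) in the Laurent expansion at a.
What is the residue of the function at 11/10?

The residue is -116/1225.

At the order-2 pole 11/10 set g(τ) = (τ - (11/10))^2*f(τ) = 29/(25*(τ + 12/5)).
Order-2 pole: residue = g'(a); g'(11/10) = -116/1225, so the residue is -116/1225.


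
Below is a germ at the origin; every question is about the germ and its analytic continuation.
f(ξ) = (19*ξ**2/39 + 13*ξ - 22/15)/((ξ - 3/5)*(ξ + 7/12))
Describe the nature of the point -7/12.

The point is a pole of order 1.

The denominator factor ξ + 7/12 vanishes at -7/12 and appears to the power 1; the numerator there equals -249469/28080, nonzero, and no other factor vanishes.
Hence a pole whose order is the multiplicity, 1.


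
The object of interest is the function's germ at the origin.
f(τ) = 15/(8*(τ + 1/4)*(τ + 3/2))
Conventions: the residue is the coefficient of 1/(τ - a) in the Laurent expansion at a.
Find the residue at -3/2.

The residue is -3/2.

At the order-1 pole -3/2 set g(τ) = (τ - (-3/2))*f(τ) = 15/(8*(τ + 1/4)).
Simple pole: residue = g(a) at a = -3/2, which is -3/2.


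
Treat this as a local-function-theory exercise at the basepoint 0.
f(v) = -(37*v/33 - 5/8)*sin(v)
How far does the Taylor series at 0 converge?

The factor -sin(v) is entire and contributes no finite singular point.
The polynomial part has no poles.
No finite singular points: the Taylor series at 0 converges everywhere.

The radius of convergence is infinite.


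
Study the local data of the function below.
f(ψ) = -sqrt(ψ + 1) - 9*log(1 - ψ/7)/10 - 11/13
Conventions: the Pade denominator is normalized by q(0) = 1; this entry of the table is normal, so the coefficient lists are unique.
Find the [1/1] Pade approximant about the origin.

The Pade approximant has numerator coefficients [-24/13, -6142/5915]; denominator coefficients [1, 263/728].

Taylor coefficients needed (expand at 0): a_0 = -24/13, a_1 = -13/35, a_2 = 263/1960.
Write the denominator as Q(ψ) = 1 + q1*ψ. Requiring Q*f - P = O(ψ^3) with deg P <= 1 kills the coefficients of ψ^2..ψ^2 in Q*f:
  ψ^2: a_2 + q1*a_1 = 0, i.e. 263/1960 + (-13/35)*q1 = 0.
Solving this linear system: q1 = 263/728.
The numerator is Q*f truncated at degree 1: P0 = a_0 = -24/13; P1 = a_1 + q1*a_0 = -6142/5915.


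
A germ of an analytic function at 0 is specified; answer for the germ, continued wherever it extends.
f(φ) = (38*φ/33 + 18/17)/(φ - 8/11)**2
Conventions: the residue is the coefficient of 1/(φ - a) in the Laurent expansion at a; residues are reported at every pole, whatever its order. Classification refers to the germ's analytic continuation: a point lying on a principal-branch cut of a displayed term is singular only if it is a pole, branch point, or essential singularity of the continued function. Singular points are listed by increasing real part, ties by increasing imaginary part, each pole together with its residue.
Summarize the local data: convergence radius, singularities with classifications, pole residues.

Denominator factor (φ - 8/11)^2: pole of order 2 at 8/11, modulus 8/11.
The radius of convergence is the smallest modulus among the singular points: 8/11.
At the order-2 pole 8/11 set g(φ) = (φ - (8/11))^2*f(φ) = 38*φ/33 + 18/17.
Order-2 pole: residue = g'(a); g'(8/11) = 38/33, so the residue is 38/33.

Radius of convergence at 0: 8/11.
At 8/11: a pole of order 2; residue 38/33.


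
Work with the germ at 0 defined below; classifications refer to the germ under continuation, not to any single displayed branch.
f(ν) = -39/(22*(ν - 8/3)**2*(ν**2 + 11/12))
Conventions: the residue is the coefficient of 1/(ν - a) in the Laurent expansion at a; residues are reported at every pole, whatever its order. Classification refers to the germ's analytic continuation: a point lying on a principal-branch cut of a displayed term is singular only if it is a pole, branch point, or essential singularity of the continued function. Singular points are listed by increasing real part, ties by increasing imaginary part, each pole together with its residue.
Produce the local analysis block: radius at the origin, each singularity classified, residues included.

Radius of convergence at 0: (1/6)*sqrt(33).
At -((1/6)*sqrt(33))*i: a pole of order 1; residue (-67392/918731) - ((156546/10106041)*sqrt(33))*i.
At ((1/6)*sqrt(33))*i: a pole of order 1; residue (-67392/918731) + ((156546/10106041)*sqrt(33))*i.
At 8/3: a pole of order 2; residue 134784/918731.


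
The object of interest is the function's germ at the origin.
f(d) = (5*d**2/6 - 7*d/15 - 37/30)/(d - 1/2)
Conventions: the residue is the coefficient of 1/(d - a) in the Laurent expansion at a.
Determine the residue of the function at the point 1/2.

The residue is -151/120.

At the order-1 pole 1/2 set g(d) = (d - (1/2))*f(d) = 5*d**2/6 - 7*d/15 - 37/30.
Simple pole: residue = g(a) at a = 1/2, which is -151/120.


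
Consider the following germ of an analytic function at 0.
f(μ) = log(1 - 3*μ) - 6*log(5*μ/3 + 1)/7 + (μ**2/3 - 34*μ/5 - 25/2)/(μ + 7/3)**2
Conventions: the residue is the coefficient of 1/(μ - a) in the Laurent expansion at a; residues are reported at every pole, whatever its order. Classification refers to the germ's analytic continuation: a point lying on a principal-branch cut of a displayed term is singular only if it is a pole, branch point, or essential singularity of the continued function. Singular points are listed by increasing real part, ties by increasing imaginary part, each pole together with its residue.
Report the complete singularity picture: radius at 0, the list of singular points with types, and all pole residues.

Radius of convergence at 0: 1/3.
At -7/3: a pole of order 2; residue -376/45.
At -3/5: a logarithmic branch point.
At 1/3: a logarithmic branch point.

Denominator factor (μ + 7/3)^2: pole of order 2 at -7/3, modulus 7/3.
Branch term (-6/7)*log(1 - μ/(-3/5)): its argument vanishes at μ = -3/5, a logarithmic branch point, modulus 3/5.
Branch term (1)*log(1 - μ/(1/3)): its argument vanishes at μ = 1/3, a logarithmic branch point, modulus 1/3.
The radius of convergence is the smallest modulus among the singular points: 1/3.
The branch terms are analytic at -7/3 and contribute nothing to the residue; only the rational part matters.
At the order-2 pole -7/3 set g(μ) = (μ - (-7/3))^2*(rational part) = μ**2/3 - 34*μ/5 - 25/2.
Order-2 pole: residue = g'(a); g'(-7/3) = -376/45, so the residue is -376/45.
List the singular points by increasing real part (a conjugate pair: the negative imaginary part first).


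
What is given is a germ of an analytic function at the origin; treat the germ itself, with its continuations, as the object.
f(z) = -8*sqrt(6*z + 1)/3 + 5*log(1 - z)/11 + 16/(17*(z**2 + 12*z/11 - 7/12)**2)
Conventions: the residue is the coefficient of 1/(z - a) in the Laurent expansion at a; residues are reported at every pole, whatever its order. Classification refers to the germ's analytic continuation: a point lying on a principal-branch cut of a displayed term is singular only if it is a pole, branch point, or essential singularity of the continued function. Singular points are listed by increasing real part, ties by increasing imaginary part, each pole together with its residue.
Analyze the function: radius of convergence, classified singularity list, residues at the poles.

Denominator factor (z**2 + 12*z/11 - 7/12)^2: discriminant 1279/363, real irrational roots -6/11 + (1/66)*sqrt(3837) and -6/11 - (1/66)*sqrt(3837); poles of order 2, moduli -6/11 + (1/66)*sqrt(3837) and 6/11 + (1/66)*sqrt(3837).
Branch term (-8/3)*sqrt(1 - z/(-1/6)): its argument vanishes at z = -1/6, a square-root branch point, modulus 1/6.
Branch term (5/11)*log(1 - z/(1)): its argument vanishes at z = 1, a logarithmic branch point, modulus 1.
The radius of convergence is the smallest modulus among the singular points: 1/6.
The branch terms are analytic at -6/11 - (1/66)*sqrt(3837) and contribute nothing to the residue; only the rational part matters.
The factor z**2 + 12*z/11 - 7/12 splits as (z - a)(z - a') with a = -6/11 - (1/66)*sqrt(3837), a' = -6/11 + (1/66)*sqrt(3837). At the order-2 pole a set g(z) = (z - a)^2*(rational part) = [16/17] / (z - a')^2.
Order-2 pole: residue = g'(a); g'(-6/11 - (1/66)*sqrt(3837)) = (127776/27809297)*sqrt(3837), so the residue is (127776/27809297)*sqrt(3837).
The branch terms are analytic at -6/11 + (1/66)*sqrt(3837) and contribute nothing to the residue; only the rational part matters.
The factor z**2 + 12*z/11 - 7/12 splits as (z - a)(z - a') with a = -6/11 + (1/66)*sqrt(3837), a' = -6/11 - (1/66)*sqrt(3837). At the order-2 pole a set g(z) = (z - a)^2*(rational part) = [16/17] / (z - a')^2.
Order-2 pole: residue = g'(a); g'(-6/11 + (1/66)*sqrt(3837)) = -(127776/27809297)*sqrt(3837), so the residue is -(127776/27809297)*sqrt(3837).
List the singular points by increasing real part (a conjugate pair: the negative imaginary part first).

Radius of convergence at 0: 1/6.
At -6/11 - (1/66)*sqrt(3837): a pole of order 2; residue (127776/27809297)*sqrt(3837).
At -1/6: an algebraic (square-root) branch point.
At -6/11 + (1/66)*sqrt(3837): a pole of order 2; residue -(127776/27809297)*sqrt(3837).
At 1: a logarithmic branch point.


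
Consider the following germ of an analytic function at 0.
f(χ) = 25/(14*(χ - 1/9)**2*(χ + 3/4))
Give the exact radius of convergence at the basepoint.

The radius of convergence is 1/9.

Denominator factor (χ - 1/9)^2: pole of order 2 at 1/9, modulus 1/9.
Denominator factor (χ + 3/4): pole of order 1 at -3/4, modulus 3/4.
The radius of convergence is the smallest modulus among the singular points: 1/9.


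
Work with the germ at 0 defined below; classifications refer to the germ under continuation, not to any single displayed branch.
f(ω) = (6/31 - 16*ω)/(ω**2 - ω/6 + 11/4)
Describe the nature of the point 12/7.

Denominator factors: ω**2 - ω/6 + 11/4 = 1059/196 at ω = 12/7 — none vanishes.
So the germ continues analytically to 12/7.

The point is a regular point.


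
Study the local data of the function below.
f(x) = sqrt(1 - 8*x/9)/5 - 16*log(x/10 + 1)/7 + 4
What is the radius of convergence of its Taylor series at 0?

Branch term (-16/7)*log(1 - x/(-10)): its argument vanishes at x = -10, a logarithmic branch point, modulus 10.
Branch term (1/5)*sqrt(1 - x/(9/8)): its argument vanishes at x = 9/8, a square-root branch point, modulus 9/8.
The radius of convergence is the smallest modulus among the singular points: 9/8.

The radius of convergence is 9/8.


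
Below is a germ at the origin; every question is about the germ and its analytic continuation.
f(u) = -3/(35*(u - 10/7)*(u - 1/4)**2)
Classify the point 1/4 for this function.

The denominator factor u - 1/4 vanishes at 1/4 and appears to the power 2; the numerator there equals -3/35, nonzero, and no other factor vanishes.
Hence a pole whose order is the multiplicity, 2.

The point is a pole of order 2.


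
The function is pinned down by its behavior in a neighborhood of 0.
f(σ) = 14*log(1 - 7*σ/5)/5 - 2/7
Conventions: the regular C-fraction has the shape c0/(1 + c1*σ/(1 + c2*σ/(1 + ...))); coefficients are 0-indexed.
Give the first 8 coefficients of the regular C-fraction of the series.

The regular C-fraction coefficients are [-2/7, -343/25, 651/50, 7/558, -994/1395, -651/3550, -917/1775, -639/2620].

Taylor coefficients (expand at 0): a_0 = -2/7, a_1 = -98/25, a_2 = -343/125, a_3 = -4802/1875, a_4 = -16807/6250, a_5 = -235298/78125, a_6 = -823543/234375, a_7 = -1647086/390625.
c0 = a_0 = -2/7. Peel one level at a time: if S = 1 + c*σ/S' with S'(0) = 1, then c is the σ-coefficient of S and S' = c*σ/(S - 1).
S_1 = c0/f = 1 + (-343/25)*σ + (223293/1250)*σ^2 + ...; c1 = -343/25.
S_2 = c1*σ/(S_1 - 1) = 1 + (651/50)*σ + (-49/300)*σ^2 + ...; c2 = 651/50.
S_3 = c2*σ/(S_2 - 1) = 1 + (7/558)*σ + (3479/389205)*σ^2 + ...; c3 = 7/558.
S_4 = c3*σ/(S_3 - 1) = 1 + (-994/1395)*σ + (-49/375)*σ^2 + ...; c4 = -994/1395.
S_5 = c4*σ/(S_4 - 1) = 1 + (-651/3550)*σ + (-596967/6301250)*σ^2 + ...; c5 = -651/3550.
S_6 = c5*σ/(S_5 - 1) = 1 + (-917/1775)*σ + (-63/500)*σ^2 + ...; c6 = -917/1775.
S_7 = c6*σ/(S_6 - 1) = 1 + (-639/2620)*σ + ...; c7 = -639/2620.


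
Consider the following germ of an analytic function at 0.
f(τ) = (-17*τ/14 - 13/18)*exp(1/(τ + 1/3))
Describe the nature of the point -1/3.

The exponent 1/(τ - (-1/3)) has a pole at -1/3, so exp(1/(τ - (-1/3))) takes every nonzero value near it: an essential singularity (not a pole of any order).

The point is an essential singularity.


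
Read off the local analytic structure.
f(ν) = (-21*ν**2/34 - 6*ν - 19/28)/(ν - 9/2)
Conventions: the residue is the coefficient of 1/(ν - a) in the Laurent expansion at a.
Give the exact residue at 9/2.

At the order-1 pole 9/2 set g(ν) = (ν - (9/2))*f(ν) = -21*ν**2/34 - 6*ν - 19/28.
Simple pole: residue = g(a) at a = 9/2, which is -38257/952.

The residue is -38257/952.


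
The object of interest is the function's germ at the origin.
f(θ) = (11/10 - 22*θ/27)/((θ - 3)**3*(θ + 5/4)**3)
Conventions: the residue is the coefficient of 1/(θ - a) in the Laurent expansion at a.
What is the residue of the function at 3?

At the order-3 pole 3 set g(θ) = (θ - (3))^3*f(θ) = (11/10 - 22*θ/27)/(θ + 5/4)**3.
Order-3 pole: residue = g''(a)/2; g''(3) = 214016/63893565, so the residue is 107008/63893565.

The residue is 107008/63893565.


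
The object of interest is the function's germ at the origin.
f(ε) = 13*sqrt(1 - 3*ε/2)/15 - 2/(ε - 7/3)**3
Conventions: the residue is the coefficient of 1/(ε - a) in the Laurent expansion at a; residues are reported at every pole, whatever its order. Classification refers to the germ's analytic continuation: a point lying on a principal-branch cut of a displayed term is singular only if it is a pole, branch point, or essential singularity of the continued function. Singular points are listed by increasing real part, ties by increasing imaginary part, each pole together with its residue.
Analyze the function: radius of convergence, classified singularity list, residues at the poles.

Denominator factor (ε - 7/3)^3: pole of order 3 at 7/3, modulus 7/3.
Branch term (13/15)*sqrt(1 - ε/(2/3)): its argument vanishes at ε = 2/3, a square-root branch point, modulus 2/3.
The radius of convergence is the smallest modulus among the singular points: 2/3.
The branch term is analytic at 7/3 and contributes nothing to the residue; only the rational part matters.
At the order-3 pole 7/3 set g(ε) = (ε - (7/3))^3*(rational part) = -2.
Order-3 pole: residue = g''(a)/2; g''(7/3) = 0, so the residue is 0.
List the singular points by increasing real part (a conjugate pair: the negative imaginary part first).

Radius of convergence at 0: 2/3.
At 2/3: an algebraic (square-root) branch point.
At 7/3: a pole of order 3; residue 0.


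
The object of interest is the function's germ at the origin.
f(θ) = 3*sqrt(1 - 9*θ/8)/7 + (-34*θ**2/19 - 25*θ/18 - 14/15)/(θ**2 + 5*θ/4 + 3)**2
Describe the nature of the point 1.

The point is a regular point.

Denominator factors: θ**2 + 5*θ/4 + 3 = 21/4 at θ = 1 — none vanishes.
Branch term sqrt(1 - θ/(8/9)): argument at 1 is -1/8, nonzero, so 1 is not its branch point (a point on a principal cut is still regular for the continued germ).
So the germ continues analytically to 1.


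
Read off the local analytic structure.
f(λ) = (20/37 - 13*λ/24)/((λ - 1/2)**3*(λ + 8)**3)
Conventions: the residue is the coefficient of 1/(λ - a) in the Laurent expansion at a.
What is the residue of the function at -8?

At the order-3 pole -8 set g(λ) = (λ - (-8))^3*f(λ) = (20/37 - 13*λ/24)/(λ - 1/2)**3.
Order-3 pole: residue = g''(a)/2; g''(-8) = -36540/52534709, so the residue is -18270/52534709.

The residue is -18270/52534709.


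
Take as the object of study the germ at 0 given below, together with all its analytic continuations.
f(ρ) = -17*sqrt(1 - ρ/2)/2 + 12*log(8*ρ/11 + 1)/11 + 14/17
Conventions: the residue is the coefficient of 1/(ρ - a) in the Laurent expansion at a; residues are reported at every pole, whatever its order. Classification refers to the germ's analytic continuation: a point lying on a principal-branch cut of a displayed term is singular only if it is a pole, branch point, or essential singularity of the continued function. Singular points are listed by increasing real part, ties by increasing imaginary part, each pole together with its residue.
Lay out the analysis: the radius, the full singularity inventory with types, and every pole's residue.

Branch term (12/11)*log(1 - ρ/(-11/8)): its argument vanishes at ρ = -11/8, a logarithmic branch point, modulus 11/8.
Branch term (-17/2)*sqrt(1 - ρ/(2)): its argument vanishes at ρ = 2, a square-root branch point, modulus 2.
The radius of convergence is the smallest modulus among the singular points: 11/8.
List the singular points by increasing real part (a conjugate pair: the negative imaginary part first).

Radius of convergence at 0: 11/8.
At -11/8: a logarithmic branch point.
At 2: an algebraic (square-root) branch point.


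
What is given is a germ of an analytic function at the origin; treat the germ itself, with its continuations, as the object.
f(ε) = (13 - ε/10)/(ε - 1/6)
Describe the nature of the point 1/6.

The denominator factor ε - 1/6 vanishes at 1/6 and appears to the power 1; the numerator there equals 779/60, nonzero, and no other factor vanishes.
Hence a pole whose order is the multiplicity, 1.

The point is a pole of order 1.


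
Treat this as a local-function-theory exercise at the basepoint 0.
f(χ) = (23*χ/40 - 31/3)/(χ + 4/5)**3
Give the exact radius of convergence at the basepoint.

The radius of convergence is 4/5.

Denominator factor (χ + 4/5)^3: pole of order 3 at -4/5, modulus 4/5.
The radius of convergence is the smallest modulus among the singular points: 4/5.


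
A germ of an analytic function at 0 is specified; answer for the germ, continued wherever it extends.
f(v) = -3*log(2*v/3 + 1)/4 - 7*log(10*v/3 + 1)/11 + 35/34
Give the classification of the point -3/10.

The term (-7/11)*log(1 - v/(-3/10)) has argument 1 - -3/10/(-3/10) = 0 at -3/10: a logarithmic (infinitely-sheeted) branch point; the remaining terms are analytic or single-valued there.

The point is a logarithmic branch point.


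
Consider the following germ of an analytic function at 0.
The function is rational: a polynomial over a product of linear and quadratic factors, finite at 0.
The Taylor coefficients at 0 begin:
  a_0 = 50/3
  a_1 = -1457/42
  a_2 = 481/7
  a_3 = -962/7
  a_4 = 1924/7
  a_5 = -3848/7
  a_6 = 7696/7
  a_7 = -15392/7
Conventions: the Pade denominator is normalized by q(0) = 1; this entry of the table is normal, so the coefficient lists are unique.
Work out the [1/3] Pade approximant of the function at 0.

The Pade approximant has numerator coefficients [50/3, -3973187401/1445144106]; denominator coefficients [1, 65942214/34408193, -4606056/34408193, 2262624/34408193].

Taylor coefficients needed (read off): a_0 = 50/3, a_1 = -1457/42, a_2 = 481/7, a_3 = -962/7, a_4 = 1924/7.
Write the denominator as Q(ζ) = 1 + q1*ζ + q2*ζ^2 + q3*ζ^3. Requiring Q*f - P = O(ζ^5) with deg P <= 1 kills the coefficients of ζ^2..ζ^4 in Q*f:
  ζ^2: a_2 + q1*a_1 + q2*a_0 = 0, i.e. 481/7 + (-1457/42)*q1 + (50/3)*q2 = 0.
  ζ^3: a_3 + q1*a_2 + q2*a_1 + q3*a_0 = 0, i.e. -962/7 + (481/7)*q1 + (-1457/42)*q2 + (50/3)*q3 = 0.
  ζ^4: a_4 + q1*a_3 + q2*a_2 + q3*a_1 = 0, i.e. 1924/7 + (-962/7)*q1 + (481/7)*q2 + (-1457/42)*q3 = 0.
Solving this linear system: q1 = 65942214/34408193, q2 = -4606056/34408193, q3 = 2262624/34408193.
The numerator is Q*f truncated at degree 1: P0 = a_0 = 50/3; P1 = a_1 + q1*a_0 = -3973187401/1445144106.


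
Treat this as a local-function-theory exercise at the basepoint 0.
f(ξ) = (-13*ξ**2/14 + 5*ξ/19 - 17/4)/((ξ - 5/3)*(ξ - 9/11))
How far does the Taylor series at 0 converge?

The radius of convergence is 9/11.

Denominator factor (ξ - 5/3): pole of order 1 at 5/3, modulus 5/3.
Denominator factor (ξ - 9/11): pole of order 1 at 9/11, modulus 9/11.
The radius of convergence is the smallest modulus among the singular points: 9/11.


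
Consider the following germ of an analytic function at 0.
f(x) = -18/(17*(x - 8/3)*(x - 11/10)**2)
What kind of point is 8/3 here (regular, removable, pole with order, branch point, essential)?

The point is a pole of order 1.

The denominator factor x - 8/3 vanishes at 8/3 and appears to the power 1; the numerator there equals -18/17, nonzero, and no other factor vanishes.
Hence a pole whose order is the multiplicity, 1.


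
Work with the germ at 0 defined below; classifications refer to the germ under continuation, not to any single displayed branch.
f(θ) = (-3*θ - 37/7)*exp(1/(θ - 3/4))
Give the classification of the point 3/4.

The exponent 1/(θ - (3/4)) has a pole at 3/4, so exp(1/(θ - (3/4))) takes every nonzero value near it: an essential singularity (not a pole of any order).

The point is an essential singularity.


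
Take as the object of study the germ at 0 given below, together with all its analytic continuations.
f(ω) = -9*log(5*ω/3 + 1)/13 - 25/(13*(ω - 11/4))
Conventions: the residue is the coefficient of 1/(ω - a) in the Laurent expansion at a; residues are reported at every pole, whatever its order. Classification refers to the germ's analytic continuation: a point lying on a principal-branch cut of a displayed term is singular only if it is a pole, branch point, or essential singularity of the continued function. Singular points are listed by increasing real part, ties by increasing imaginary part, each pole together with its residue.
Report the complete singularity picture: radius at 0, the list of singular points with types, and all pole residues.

Radius of convergence at 0: 3/5.
At -3/5: a logarithmic branch point.
At 11/4: a pole of order 1; residue -25/13.

Denominator factor (ω - 11/4): pole of order 1 at 11/4, modulus 11/4.
Branch term (-9/13)*log(1 - ω/(-3/5)): its argument vanishes at ω = -3/5, a logarithmic branch point, modulus 3/5.
The radius of convergence is the smallest modulus among the singular points: 3/5.
The branch term is analytic at 11/4 and contributes nothing to the residue; only the rational part matters.
At the order-1 pole 11/4 set g(ω) = (ω - (11/4))*(rational part) = -25/13.
Simple pole: residue = g(a) at a = 11/4, which is -25/13.
List the singular points by increasing real part (a conjugate pair: the negative imaginary part first).


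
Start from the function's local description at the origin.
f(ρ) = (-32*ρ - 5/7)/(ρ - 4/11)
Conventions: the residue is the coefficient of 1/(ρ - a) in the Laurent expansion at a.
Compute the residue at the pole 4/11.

At the order-1 pole 4/11 set g(ρ) = (ρ - (4/11))*f(ρ) = -32*ρ - 5/7.
Simple pole: residue = g(a) at a = 4/11, which is -951/77.

The residue is -951/77.


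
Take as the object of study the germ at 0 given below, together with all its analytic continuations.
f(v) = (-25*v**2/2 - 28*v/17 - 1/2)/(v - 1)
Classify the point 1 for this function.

The point is a pole of order 1.

The denominator factor v - 1 vanishes at 1 and appears to the power 1; the numerator there equals -249/17, nonzero, and no other factor vanishes.
Hence a pole whose order is the multiplicity, 1.


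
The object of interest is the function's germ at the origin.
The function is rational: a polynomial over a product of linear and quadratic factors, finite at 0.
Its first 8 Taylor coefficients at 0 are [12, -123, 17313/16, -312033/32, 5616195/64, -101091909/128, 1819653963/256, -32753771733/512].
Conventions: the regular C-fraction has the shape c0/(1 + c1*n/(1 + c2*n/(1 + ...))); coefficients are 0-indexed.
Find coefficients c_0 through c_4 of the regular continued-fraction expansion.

The regular C-fraction coefficients are [12, 41/4, -953/656, -811167/625168, 3813/3812].


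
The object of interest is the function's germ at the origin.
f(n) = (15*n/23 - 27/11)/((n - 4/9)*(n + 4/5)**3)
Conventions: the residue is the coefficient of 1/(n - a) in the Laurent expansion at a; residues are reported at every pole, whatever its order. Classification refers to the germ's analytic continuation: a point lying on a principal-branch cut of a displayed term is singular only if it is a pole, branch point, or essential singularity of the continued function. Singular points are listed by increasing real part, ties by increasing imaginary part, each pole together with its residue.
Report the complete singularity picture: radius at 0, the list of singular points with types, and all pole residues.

Radius of convergence at 0: 4/9.
At -4/5: a pole of order 3; residue 49906125/44430848.
At 4/9: a pole of order 1; residue -49906125/44430848.

Denominator factor (n - 4/9): pole of order 1 at 4/9, modulus 4/9.
Denominator factor (n + 4/5)^3: pole of order 3 at -4/5, modulus 4/5.
The radius of convergence is the smallest modulus among the singular points: 4/9.
At the order-3 pole -4/5 set g(n) = (n - (-4/5))^3*f(n) = (15*n/23 - 27/11)/(n - 4/9).
Order-3 pole: residue = g''(a)/2; g''(-4/5) = 49906125/22215424, so the residue is 49906125/44430848.
At the order-1 pole 4/9 set g(n) = (n - (4/9))*f(n) = (15*n/23 - 27/11)/(n + 4/5)**3.
Simple pole: residue = g(a) at a = 4/9, which is -49906125/44430848.
List the singular points by increasing real part (a conjugate pair: the negative imaginary part first).


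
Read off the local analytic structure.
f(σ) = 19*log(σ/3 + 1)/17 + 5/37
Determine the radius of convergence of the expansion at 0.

Branch term (19/17)*log(1 - σ/(-3)): its argument vanishes at σ = -3, a logarithmic branch point, modulus 3.
The radius of convergence is the smallest modulus among the singular points: 3.

The radius of convergence is 3.


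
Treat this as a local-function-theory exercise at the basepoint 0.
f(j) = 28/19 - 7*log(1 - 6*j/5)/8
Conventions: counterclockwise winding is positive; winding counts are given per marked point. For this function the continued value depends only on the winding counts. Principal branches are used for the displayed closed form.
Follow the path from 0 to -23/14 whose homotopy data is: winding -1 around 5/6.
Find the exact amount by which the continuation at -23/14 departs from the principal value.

The rational part is single-valued and drops out of the difference; each branch term changes only by its own monodromy.
(-7/8)*log(1 - j/(5/6)): each positive loop around 5/6 adds 2*pi*i to the log, so winding -1 contributes (-7/8)*(-1)*2*pi*i = (7/4)*pi*i.
Summing the contributions at j = -23/14 gives (7/4)*pi*i.

Continued minus principal equals (7/4)*pi*i.


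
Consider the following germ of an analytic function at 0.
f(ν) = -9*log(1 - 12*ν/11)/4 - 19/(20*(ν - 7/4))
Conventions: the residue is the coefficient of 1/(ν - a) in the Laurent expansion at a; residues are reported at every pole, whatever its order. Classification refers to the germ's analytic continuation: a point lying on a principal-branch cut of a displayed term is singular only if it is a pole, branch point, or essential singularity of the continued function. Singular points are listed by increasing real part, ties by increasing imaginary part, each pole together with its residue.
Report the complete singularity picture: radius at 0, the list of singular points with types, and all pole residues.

Radius of convergence at 0: 11/12.
At 11/12: a logarithmic branch point.
At 7/4: a pole of order 1; residue -19/20.

Denominator factor (ν - 7/4): pole of order 1 at 7/4, modulus 7/4.
Branch term (-9/4)*log(1 - ν/(11/12)): its argument vanishes at ν = 11/12, a logarithmic branch point, modulus 11/12.
The radius of convergence is the smallest modulus among the singular points: 11/12.
The branch term is analytic at 7/4 and contributes nothing to the residue; only the rational part matters.
At the order-1 pole 7/4 set g(ν) = (ν - (7/4))*(rational part) = -19/20.
Simple pole: residue = g(a) at a = 7/4, which is -19/20.
List the singular points by increasing real part (a conjugate pair: the negative imaginary part first).


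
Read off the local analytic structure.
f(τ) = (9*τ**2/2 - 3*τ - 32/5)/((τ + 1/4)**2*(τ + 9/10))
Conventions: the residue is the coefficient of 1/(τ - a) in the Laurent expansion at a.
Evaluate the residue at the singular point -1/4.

At the order-2 pole -1/4 set g(τ) = (τ - (-1/4))^2*f(τ) = (9*τ**2/2 - 3*τ - 32/5)/(τ + 9/10).
Order-2 pole: residue = g'(a); g'(-1/4) = 1565/338, so the residue is 1565/338.

The residue is 1565/338.


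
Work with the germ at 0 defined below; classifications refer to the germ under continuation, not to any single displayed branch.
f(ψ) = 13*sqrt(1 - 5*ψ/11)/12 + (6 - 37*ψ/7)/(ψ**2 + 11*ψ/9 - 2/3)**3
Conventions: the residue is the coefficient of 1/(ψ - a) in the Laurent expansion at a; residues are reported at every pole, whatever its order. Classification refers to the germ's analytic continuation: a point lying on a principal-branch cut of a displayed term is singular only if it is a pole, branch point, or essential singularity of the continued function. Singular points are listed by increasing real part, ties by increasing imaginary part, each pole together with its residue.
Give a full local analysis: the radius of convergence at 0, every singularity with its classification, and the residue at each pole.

Radius of convergence at 0: -11/18 + (1/18)*sqrt(337).
At -11/18 - (1/18)*sqrt(337): a pole of order 3; residue -(22891329/267909271)*sqrt(337).
At -11/18 + (1/18)*sqrt(337): a pole of order 3; residue (22891329/267909271)*sqrt(337).
At 11/5: an algebraic (square-root) branch point.

Denominator factor (ψ**2 + 11*ψ/9 - 2/3)^3: discriminant 337/81, real irrational roots -11/18 + (1/18)*sqrt(337) and -11/18 - (1/18)*sqrt(337); poles of order 3, moduli -11/18 + (1/18)*sqrt(337) and 11/18 + (1/18)*sqrt(337).
Branch term (13/12)*sqrt(1 - ψ/(11/5)): its argument vanishes at ψ = 11/5, a square-root branch point, modulus 11/5.
The radius of convergence is the smallest modulus among the singular points: -11/18 + (1/18)*sqrt(337).
The branch term is analytic at -11/18 - (1/18)*sqrt(337) and contributes nothing to the residue; only the rational part matters.
The factor ψ**2 + 11*ψ/9 - 2/3 splits as (ψ - a)(ψ - a') with a = -11/18 - (1/18)*sqrt(337), a' = -11/18 + (1/18)*sqrt(337). At the order-3 pole a set g(ψ) = (ψ - a)^3*(rational part) = [6 - 37*ψ/7] / (ψ - a')^3.
Order-3 pole: residue = g''(a)/2; g''(-11/18 - (1/18)*sqrt(337)) = -(45782658/267909271)*sqrt(337), so the residue is -(22891329/267909271)*sqrt(337).
The branch term is analytic at -11/18 + (1/18)*sqrt(337) and contributes nothing to the residue; only the rational part matters.
The factor ψ**2 + 11*ψ/9 - 2/3 splits as (ψ - a)(ψ - a') with a = -11/18 + (1/18)*sqrt(337), a' = -11/18 - (1/18)*sqrt(337). At the order-3 pole a set g(ψ) = (ψ - a)^3*(rational part) = [6 - 37*ψ/7] / (ψ - a')^3.
Order-3 pole: residue = g''(a)/2; g''(-11/18 + (1/18)*sqrt(337)) = (45782658/267909271)*sqrt(337), so the residue is (22891329/267909271)*sqrt(337).
List the singular points by increasing real part (a conjugate pair: the negative imaginary part first).
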